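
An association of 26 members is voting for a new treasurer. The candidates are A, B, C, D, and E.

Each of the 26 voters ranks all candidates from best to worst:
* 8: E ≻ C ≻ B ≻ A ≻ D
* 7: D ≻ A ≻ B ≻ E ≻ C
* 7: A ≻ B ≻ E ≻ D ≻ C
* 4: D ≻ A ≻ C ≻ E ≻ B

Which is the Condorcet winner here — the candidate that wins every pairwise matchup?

A

A vs B: 18–8
A vs C: 18–8
A vs D: 15–11
A vs E: 18–8
A beats every other candidate.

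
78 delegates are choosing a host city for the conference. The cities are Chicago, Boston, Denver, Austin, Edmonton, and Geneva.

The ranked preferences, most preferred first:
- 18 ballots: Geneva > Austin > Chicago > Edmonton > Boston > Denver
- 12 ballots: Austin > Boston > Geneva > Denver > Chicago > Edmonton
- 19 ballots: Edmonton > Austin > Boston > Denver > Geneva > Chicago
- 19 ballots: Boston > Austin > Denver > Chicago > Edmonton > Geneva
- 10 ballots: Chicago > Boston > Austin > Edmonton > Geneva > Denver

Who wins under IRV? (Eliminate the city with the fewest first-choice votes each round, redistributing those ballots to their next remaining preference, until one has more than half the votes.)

Boston

Round 1: Chicago 10, Boston 19, Denver 0, Austin 12, Edmonton 19, Geneva 18. Denver eliminated.
Round 2: Chicago 10, Boston 19, Austin 12, Edmonton 19, Geneva 18. Chicago eliminated.
Round 3: Boston 29, Austin 12, Edmonton 19, Geneva 18. Austin eliminated.
Round 4: Boston 41, Edmonton 19, Geneva 18. Boston has a majority (≥40).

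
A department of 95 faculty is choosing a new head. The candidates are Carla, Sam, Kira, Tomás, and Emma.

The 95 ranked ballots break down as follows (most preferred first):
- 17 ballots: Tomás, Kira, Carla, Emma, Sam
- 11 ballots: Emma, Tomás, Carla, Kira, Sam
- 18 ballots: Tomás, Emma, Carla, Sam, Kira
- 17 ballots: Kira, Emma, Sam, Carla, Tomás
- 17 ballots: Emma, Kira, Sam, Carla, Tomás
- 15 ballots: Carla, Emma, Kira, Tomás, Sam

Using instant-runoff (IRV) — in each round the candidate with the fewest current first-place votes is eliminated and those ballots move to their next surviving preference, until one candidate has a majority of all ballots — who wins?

Round 1: Carla 15, Sam 0, Kira 17, Tomás 35, Emma 28. Sam eliminated.
Round 2: Carla 15, Kira 17, Tomás 35, Emma 28. Carla eliminated.
Round 3: Kira 17, Tomás 35, Emma 43. Kira eliminated.
Round 4: Tomás 35, Emma 60. Emma has a majority (≥48).

Emma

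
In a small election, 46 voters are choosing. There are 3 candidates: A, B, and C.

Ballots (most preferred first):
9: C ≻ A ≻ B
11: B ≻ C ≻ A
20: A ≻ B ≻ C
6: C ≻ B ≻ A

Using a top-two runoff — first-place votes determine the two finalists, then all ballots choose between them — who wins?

C

Round 1 first-place votes: A 20, B 11, C 15. A and C advance.
Runoff: A is ranked above C on 20 ballots, C above A on 26.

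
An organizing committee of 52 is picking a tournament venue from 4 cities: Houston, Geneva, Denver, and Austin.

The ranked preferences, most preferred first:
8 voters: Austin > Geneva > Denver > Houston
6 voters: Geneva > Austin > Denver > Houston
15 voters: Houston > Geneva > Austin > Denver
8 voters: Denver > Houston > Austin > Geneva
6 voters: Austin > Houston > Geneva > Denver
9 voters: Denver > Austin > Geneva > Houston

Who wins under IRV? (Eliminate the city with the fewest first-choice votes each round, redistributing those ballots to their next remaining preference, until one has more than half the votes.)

Austin

Round 1: Houston 15, Geneva 6, Denver 17, Austin 14. Geneva eliminated.
Round 2: Houston 15, Denver 17, Austin 20. Houston eliminated.
Round 3: Denver 17, Austin 35. Austin has a majority (≥27).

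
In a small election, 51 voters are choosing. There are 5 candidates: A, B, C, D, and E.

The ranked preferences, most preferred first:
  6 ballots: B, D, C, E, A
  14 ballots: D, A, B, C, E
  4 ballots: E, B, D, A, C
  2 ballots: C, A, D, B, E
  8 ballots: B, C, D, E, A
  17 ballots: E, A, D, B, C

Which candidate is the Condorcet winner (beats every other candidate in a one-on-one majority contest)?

D

D vs A: 32–19
D vs B: 33–18
D vs C: 41–10
D vs E: 30–21
D beats every other candidate.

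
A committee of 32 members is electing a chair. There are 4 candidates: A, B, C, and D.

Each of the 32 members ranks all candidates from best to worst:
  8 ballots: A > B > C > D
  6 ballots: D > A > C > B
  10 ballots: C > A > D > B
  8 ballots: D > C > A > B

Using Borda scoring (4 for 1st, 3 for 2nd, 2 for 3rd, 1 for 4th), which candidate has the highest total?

A: 8×4 + 6×3 + 10×3 + 8×2 = 96
B: 8×3 + 6×1 + 10×1 + 8×1 = 48
C: 8×2 + 6×2 + 10×4 + 8×3 = 92
D: 8×1 + 6×4 + 10×2 + 8×4 = 84

A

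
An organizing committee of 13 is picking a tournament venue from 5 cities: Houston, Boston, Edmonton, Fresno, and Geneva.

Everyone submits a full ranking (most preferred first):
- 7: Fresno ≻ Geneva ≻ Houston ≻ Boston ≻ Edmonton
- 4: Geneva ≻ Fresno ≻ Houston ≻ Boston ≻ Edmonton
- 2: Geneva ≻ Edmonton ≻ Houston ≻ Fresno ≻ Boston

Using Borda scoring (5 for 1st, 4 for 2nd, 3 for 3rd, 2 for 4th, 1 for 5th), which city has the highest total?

Geneva

Houston: 7×3 + 4×3 + 2×3 = 39
Boston: 7×2 + 4×2 + 2×1 = 24
Edmonton: 7×1 + 4×1 + 2×4 = 19
Fresno: 7×5 + 4×4 + 2×2 = 55
Geneva: 7×4 + 4×5 + 2×5 = 58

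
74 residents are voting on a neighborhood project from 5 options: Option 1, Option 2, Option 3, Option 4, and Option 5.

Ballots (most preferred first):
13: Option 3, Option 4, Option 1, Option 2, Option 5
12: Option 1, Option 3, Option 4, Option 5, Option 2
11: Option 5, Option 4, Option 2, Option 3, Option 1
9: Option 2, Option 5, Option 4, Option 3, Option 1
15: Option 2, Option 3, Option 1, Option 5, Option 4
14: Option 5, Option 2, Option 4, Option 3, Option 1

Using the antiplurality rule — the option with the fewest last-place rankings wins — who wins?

Option 3

Last-place votes: Option 1 34, Option 2 12, Option 3 0, Option 4 15, Option 5 13.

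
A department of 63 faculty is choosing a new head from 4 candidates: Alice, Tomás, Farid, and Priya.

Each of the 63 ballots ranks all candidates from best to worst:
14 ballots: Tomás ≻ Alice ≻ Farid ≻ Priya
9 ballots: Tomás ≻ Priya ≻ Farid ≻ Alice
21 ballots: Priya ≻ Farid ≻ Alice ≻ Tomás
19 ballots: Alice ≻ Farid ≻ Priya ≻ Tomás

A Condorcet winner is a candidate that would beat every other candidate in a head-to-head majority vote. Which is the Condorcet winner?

Alice

Alice vs Tomás: 40–23
Alice vs Farid: 33–30
Alice vs Priya: 33–30
Alice beats every other candidate.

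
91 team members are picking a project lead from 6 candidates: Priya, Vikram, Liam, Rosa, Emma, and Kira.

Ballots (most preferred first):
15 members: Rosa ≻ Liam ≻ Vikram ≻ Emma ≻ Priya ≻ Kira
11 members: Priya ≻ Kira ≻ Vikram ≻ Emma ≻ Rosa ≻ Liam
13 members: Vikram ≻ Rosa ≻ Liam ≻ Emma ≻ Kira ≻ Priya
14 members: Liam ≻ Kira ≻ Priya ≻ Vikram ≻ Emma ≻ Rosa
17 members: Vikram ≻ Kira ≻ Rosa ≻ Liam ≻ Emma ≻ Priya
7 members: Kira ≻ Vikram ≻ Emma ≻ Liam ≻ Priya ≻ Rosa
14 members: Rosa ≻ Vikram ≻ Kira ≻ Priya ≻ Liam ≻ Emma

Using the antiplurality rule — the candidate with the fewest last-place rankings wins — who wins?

Vikram

Last-place votes: Priya 30, Vikram 0, Liam 11, Rosa 21, Emma 14, Kira 15.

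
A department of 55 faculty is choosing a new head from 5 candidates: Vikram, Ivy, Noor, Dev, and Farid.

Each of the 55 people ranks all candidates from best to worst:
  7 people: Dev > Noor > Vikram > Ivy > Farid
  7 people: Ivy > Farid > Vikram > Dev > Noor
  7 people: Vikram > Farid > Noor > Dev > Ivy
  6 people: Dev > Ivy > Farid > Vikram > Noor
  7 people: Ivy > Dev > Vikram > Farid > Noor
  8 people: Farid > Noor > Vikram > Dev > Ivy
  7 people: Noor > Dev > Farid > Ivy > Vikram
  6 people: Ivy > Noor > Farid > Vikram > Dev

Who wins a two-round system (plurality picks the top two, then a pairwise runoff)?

Dev

Round 1 first-place votes: Vikram 7, Ivy 20, Noor 7, Dev 13, Farid 8. Ivy and Dev advance.
Runoff: Ivy is ranked above Dev on 20 ballots, Dev above Ivy on 35.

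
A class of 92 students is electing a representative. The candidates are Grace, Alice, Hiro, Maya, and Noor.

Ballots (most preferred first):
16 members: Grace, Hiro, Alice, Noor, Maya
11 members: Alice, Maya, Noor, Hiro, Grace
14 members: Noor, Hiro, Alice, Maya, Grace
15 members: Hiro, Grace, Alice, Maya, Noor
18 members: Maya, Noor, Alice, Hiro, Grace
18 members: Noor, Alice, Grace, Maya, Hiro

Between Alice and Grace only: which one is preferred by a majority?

Alice

Alice is ranked above Grace on 61 ballots; Grace above Alice on 31.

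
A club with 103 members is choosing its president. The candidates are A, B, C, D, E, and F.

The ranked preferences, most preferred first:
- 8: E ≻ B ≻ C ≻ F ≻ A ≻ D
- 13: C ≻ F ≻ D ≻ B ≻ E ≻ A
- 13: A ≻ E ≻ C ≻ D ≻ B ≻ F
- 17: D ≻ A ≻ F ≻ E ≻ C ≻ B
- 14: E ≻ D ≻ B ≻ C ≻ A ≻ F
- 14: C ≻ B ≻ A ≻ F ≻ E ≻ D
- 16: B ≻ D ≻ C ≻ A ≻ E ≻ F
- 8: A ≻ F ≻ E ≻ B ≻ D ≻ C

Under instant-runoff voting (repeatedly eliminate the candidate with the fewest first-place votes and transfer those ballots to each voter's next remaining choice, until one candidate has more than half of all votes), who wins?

Round 1: A 21, B 16, C 27, D 17, E 22, F 0. F eliminated.
Round 2: A 21, B 16, C 27, D 17, E 22. B eliminated.
Round 3: A 21, C 27, D 33, E 22. A eliminated.
Round 4: C 27, D 33, E 43. C eliminated.
Round 5: D 46, E 57. E has a majority (≥52).

E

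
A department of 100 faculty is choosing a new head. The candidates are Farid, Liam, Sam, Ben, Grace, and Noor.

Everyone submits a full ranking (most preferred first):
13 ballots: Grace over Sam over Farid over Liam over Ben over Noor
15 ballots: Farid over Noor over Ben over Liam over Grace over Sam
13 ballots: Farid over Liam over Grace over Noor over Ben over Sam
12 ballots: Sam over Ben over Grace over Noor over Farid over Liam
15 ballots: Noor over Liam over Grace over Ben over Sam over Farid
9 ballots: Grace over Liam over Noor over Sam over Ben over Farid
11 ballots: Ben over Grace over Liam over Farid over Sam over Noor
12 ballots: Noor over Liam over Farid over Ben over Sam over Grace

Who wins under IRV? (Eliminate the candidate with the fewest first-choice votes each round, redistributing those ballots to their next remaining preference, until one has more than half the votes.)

Round 1: Farid 28, Liam 0, Sam 12, Ben 11, Grace 22, Noor 27. Liam eliminated.
Round 2: Farid 28, Sam 12, Ben 11, Grace 22, Noor 27. Ben eliminated.
Round 3: Farid 28, Sam 12, Grace 33, Noor 27. Sam eliminated.
Round 4: Farid 28, Grace 45, Noor 27. Noor eliminated.
Round 5: Farid 40, Grace 60. Grace has a majority (≥51).

Grace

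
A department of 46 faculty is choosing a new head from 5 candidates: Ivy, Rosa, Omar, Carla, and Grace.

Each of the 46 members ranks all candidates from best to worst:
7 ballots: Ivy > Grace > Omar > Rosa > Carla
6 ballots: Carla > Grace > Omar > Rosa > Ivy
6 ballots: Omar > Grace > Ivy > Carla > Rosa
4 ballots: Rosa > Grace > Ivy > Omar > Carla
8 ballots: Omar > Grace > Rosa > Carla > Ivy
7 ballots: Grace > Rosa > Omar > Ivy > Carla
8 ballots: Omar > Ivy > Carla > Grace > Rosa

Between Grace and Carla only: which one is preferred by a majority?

Grace

Grace is ranked above Carla on 32 ballots; Carla above Grace on 14.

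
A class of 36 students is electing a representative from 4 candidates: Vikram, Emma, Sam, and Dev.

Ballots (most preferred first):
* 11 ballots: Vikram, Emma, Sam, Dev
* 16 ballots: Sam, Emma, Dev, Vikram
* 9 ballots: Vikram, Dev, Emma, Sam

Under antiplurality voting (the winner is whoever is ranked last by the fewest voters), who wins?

Emma

Last-place votes: Vikram 16, Emma 0, Sam 9, Dev 11.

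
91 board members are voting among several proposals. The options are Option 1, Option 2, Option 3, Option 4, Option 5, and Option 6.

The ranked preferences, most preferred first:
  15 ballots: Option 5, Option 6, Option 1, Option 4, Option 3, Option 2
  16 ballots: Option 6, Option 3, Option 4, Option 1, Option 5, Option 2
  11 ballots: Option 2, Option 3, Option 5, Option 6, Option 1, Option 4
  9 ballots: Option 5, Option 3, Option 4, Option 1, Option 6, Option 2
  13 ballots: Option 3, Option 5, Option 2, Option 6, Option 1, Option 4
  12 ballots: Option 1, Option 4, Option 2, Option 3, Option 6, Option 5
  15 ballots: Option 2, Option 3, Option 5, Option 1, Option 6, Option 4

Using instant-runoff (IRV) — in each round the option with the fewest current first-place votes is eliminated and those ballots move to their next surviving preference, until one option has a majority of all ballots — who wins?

Option 5

Round 1: Option 1 12, Option 2 26, Option 3 13, Option 4 0, Option 5 24, Option 6 16. Option 4 eliminated.
Round 2: Option 1 12, Option 2 26, Option 3 13, Option 5 24, Option 6 16. Option 1 eliminated.
Round 3: Option 2 38, Option 3 13, Option 5 24, Option 6 16. Option 3 eliminated.
Round 4: Option 2 38, Option 5 37, Option 6 16. Option 6 eliminated.
Round 5: Option 2 38, Option 5 53. Option 5 has a majority (≥46).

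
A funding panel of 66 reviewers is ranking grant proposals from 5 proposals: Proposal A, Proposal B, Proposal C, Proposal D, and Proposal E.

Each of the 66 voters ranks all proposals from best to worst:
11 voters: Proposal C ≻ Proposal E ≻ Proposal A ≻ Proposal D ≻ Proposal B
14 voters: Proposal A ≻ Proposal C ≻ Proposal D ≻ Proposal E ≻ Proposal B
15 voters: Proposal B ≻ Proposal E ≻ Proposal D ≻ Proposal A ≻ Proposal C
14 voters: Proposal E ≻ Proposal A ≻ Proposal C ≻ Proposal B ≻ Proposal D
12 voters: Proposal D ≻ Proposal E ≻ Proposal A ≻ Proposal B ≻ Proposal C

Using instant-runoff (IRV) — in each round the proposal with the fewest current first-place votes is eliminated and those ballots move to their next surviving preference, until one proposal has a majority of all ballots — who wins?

Round 1: Proposal A 14, Proposal B 15, Proposal C 11, Proposal D 12, Proposal E 14. Proposal C eliminated.
Round 2: Proposal A 14, Proposal B 15, Proposal D 12, Proposal E 25. Proposal D eliminated.
Round 3: Proposal A 14, Proposal B 15, Proposal E 37. Proposal E has a majority (≥34).

Proposal E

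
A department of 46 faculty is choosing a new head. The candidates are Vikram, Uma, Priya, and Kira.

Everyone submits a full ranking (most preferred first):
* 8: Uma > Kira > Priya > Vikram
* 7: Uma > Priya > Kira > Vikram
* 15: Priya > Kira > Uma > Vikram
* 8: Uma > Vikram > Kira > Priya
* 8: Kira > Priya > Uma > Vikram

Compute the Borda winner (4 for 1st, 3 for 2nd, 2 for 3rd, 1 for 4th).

Vikram: 8×1 + 7×1 + 15×1 + 8×3 + 8×1 = 62
Uma: 8×4 + 7×4 + 15×2 + 8×4 + 8×2 = 138
Priya: 8×2 + 7×3 + 15×4 + 8×1 + 8×3 = 129
Kira: 8×3 + 7×2 + 15×3 + 8×2 + 8×4 = 131

Uma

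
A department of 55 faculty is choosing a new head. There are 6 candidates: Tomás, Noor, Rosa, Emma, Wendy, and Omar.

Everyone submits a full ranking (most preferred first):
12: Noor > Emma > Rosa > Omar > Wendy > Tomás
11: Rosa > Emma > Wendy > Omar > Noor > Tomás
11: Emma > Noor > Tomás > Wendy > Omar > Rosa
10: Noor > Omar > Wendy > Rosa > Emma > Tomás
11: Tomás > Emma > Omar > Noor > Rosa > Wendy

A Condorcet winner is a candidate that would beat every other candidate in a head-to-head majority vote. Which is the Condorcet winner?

Emma vs Tomás: 44–11
Emma vs Noor: 33–22
Emma vs Rosa: 34–21
Emma vs Wendy: 45–10
Emma vs Omar: 45–10
Emma beats every other candidate.

Emma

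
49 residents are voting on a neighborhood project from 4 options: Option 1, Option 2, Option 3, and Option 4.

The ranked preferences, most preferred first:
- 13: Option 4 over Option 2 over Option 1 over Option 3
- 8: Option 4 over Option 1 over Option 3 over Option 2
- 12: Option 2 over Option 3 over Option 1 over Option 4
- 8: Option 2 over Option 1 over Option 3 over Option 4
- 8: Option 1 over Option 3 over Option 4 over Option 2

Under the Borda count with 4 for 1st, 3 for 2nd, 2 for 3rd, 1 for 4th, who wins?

Option 1: 13×2 + 8×3 + 12×2 + 8×3 + 8×4 = 130
Option 2: 13×3 + 8×1 + 12×4 + 8×4 + 8×1 = 135
Option 3: 13×1 + 8×2 + 12×3 + 8×2 + 8×3 = 105
Option 4: 13×4 + 8×4 + 12×1 + 8×1 + 8×2 = 120

Option 2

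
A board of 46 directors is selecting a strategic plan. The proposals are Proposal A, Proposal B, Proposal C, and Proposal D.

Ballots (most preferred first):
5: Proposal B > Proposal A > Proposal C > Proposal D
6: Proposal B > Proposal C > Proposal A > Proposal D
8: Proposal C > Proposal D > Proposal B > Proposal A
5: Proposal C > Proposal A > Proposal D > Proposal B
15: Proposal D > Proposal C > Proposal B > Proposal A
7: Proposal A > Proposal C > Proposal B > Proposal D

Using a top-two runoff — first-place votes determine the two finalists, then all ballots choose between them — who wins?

Proposal C

Round 1 first-place votes: Proposal A 7, Proposal B 11, Proposal C 13, Proposal D 15. Proposal D and Proposal C advance.
Runoff: Proposal D is ranked above Proposal C on 15 ballots, Proposal C above Proposal D on 31.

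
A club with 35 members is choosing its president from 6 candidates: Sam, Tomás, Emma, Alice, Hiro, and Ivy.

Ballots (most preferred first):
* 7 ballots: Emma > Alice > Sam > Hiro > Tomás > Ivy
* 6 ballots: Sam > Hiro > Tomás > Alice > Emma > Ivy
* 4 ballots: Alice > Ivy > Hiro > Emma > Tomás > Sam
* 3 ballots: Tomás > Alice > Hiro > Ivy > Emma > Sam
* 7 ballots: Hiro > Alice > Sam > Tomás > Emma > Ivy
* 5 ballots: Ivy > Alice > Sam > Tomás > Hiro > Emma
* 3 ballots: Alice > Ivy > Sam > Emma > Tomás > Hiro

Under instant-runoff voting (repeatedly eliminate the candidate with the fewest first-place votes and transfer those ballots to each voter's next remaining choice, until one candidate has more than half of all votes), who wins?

Alice

Round 1: Sam 6, Tomás 3, Emma 7, Alice 7, Hiro 7, Ivy 5. Tomás eliminated.
Round 2: Sam 6, Emma 7, Alice 10, Hiro 7, Ivy 5. Ivy eliminated.
Round 3: Sam 6, Emma 7, Alice 15, Hiro 7. Sam eliminated.
Round 4: Emma 7, Alice 15, Hiro 13. Emma eliminated.
Round 5: Alice 22, Hiro 13. Alice has a majority (≥18).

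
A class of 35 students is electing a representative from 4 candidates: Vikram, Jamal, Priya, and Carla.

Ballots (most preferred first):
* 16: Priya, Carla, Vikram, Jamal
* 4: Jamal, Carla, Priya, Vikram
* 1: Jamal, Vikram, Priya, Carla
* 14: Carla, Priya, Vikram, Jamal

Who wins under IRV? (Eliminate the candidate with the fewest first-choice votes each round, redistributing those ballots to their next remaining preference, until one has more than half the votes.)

Carla

Round 1: Vikram 0, Jamal 5, Priya 16, Carla 14. Vikram eliminated.
Round 2: Jamal 5, Priya 16, Carla 14. Jamal eliminated.
Round 3: Priya 17, Carla 18. Carla has a majority (≥18).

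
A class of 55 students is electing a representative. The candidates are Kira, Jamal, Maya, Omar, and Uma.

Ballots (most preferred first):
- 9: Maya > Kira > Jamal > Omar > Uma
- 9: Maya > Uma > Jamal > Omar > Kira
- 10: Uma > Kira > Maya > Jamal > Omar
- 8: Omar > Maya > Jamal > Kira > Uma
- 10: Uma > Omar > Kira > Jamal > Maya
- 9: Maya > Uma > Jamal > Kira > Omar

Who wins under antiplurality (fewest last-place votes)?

Jamal

Last-place votes: Kira 9, Jamal 0, Maya 10, Omar 19, Uma 17.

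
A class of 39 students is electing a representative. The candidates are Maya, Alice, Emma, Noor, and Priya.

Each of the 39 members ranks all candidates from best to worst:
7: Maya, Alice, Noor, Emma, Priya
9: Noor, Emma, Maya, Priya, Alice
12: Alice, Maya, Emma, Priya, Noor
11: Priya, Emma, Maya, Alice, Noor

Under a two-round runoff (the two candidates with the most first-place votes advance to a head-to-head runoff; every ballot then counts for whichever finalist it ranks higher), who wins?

Round 1 first-place votes: Maya 7, Alice 12, Emma 0, Noor 9, Priya 11. Alice and Priya advance.
Runoff: Alice is ranked above Priya on 19 ballots, Priya above Alice on 20.

Priya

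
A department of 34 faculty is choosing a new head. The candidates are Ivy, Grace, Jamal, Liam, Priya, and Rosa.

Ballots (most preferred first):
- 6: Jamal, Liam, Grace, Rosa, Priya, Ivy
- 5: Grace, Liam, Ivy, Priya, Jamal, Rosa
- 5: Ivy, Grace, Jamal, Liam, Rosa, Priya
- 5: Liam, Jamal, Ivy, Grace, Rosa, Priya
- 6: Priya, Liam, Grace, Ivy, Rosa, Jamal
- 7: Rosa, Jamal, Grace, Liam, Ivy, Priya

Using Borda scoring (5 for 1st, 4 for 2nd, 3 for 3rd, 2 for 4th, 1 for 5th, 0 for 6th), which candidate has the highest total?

Ivy: 6×0 + 5×3 + 5×5 + 5×3 + 6×2 + 7×1 = 74
Grace: 6×3 + 5×5 + 5×4 + 5×2 + 6×3 + 7×3 = 112
Jamal: 6×5 + 5×1 + 5×3 + 5×4 + 6×0 + 7×4 = 98
Liam: 6×4 + 5×4 + 5×2 + 5×5 + 6×4 + 7×2 = 117
Priya: 6×1 + 5×2 + 5×0 + 5×0 + 6×5 + 7×0 = 46
Rosa: 6×2 + 5×0 + 5×1 + 5×1 + 6×1 + 7×5 = 63

Liam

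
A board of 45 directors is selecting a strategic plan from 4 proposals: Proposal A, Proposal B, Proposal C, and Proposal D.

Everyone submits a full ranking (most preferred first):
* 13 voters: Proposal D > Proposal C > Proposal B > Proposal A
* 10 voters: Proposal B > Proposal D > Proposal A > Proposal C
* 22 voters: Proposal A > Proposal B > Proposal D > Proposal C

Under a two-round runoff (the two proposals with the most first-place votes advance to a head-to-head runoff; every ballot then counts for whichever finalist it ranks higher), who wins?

Proposal D

Round 1 first-place votes: Proposal A 22, Proposal B 10, Proposal C 0, Proposal D 13. Proposal A and Proposal D advance.
Runoff: Proposal A is ranked above Proposal D on 22 ballots, Proposal D above Proposal A on 23.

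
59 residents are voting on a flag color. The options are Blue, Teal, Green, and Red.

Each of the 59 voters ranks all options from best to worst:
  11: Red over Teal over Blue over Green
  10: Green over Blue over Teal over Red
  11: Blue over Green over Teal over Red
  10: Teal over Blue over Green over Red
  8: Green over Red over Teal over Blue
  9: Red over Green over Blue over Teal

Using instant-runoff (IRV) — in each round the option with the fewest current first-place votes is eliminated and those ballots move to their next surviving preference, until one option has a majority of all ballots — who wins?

Blue

Round 1: Blue 11, Teal 10, Green 18, Red 20. Teal eliminated.
Round 2: Blue 21, Green 18, Red 20. Green eliminated.
Round 3: Blue 31, Red 28. Blue has a majority (≥30).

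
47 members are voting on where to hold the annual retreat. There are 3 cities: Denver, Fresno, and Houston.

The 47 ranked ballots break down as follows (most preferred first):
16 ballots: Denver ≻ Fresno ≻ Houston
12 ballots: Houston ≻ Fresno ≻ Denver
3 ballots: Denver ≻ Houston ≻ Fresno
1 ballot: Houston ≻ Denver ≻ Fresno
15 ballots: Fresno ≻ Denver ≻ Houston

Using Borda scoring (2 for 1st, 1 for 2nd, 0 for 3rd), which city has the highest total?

Denver: 16×2 + 12×0 + 3×2 + 1×1 + 15×1 = 54
Fresno: 16×1 + 12×1 + 3×0 + 1×0 + 15×2 = 58
Houston: 16×0 + 12×2 + 3×1 + 1×2 + 15×0 = 29

Fresno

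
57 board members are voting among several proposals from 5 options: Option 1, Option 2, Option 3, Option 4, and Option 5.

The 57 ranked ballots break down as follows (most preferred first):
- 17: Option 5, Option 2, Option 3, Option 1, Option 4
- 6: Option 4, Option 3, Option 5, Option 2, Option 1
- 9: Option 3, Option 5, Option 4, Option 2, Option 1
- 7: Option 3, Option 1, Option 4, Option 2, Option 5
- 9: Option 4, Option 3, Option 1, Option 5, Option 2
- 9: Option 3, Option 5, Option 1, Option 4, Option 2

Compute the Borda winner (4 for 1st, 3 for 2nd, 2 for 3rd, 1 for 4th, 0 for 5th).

Option 1: 17×1 + 6×0 + 9×0 + 7×3 + 9×2 + 9×2 = 74
Option 2: 17×3 + 6×1 + 9×1 + 7×1 + 9×0 + 9×0 = 73
Option 3: 17×2 + 6×3 + 9×4 + 7×4 + 9×3 + 9×4 = 179
Option 4: 17×0 + 6×4 + 9×2 + 7×2 + 9×4 + 9×1 = 101
Option 5: 17×4 + 6×2 + 9×3 + 7×0 + 9×1 + 9×3 = 143

Option 3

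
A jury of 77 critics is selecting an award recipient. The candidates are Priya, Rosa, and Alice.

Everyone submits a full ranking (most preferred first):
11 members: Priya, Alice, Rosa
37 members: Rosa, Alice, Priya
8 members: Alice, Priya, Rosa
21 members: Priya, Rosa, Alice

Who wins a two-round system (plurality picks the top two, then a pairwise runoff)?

Priya

Round 1 first-place votes: Priya 32, Rosa 37, Alice 8. Rosa and Priya advance.
Runoff: Rosa is ranked above Priya on 37 ballots, Priya above Rosa on 40.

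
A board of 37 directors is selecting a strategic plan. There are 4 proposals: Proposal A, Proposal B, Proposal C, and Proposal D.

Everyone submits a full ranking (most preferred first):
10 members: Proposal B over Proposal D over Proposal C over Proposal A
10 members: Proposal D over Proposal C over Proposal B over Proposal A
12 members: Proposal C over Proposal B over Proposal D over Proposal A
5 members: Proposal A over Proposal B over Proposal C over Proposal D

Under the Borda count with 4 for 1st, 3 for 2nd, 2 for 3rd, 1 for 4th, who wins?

Proposal B

Proposal A: 10×1 + 10×1 + 12×1 + 5×4 = 52
Proposal B: 10×4 + 10×2 + 12×3 + 5×3 = 111
Proposal C: 10×2 + 10×3 + 12×4 + 5×2 = 108
Proposal D: 10×3 + 10×4 + 12×2 + 5×1 = 99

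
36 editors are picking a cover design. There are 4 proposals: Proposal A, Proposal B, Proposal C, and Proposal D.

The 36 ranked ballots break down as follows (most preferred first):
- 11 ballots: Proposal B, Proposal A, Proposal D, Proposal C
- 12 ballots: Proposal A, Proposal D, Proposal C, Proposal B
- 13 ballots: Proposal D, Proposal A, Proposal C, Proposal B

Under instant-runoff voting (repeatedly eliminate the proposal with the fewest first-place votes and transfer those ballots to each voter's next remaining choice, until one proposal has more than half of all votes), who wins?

Proposal A

Round 1: Proposal A 12, Proposal B 11, Proposal C 0, Proposal D 13. Proposal C eliminated.
Round 2: Proposal A 12, Proposal B 11, Proposal D 13. Proposal B eliminated.
Round 3: Proposal A 23, Proposal D 13. Proposal A has a majority (≥19).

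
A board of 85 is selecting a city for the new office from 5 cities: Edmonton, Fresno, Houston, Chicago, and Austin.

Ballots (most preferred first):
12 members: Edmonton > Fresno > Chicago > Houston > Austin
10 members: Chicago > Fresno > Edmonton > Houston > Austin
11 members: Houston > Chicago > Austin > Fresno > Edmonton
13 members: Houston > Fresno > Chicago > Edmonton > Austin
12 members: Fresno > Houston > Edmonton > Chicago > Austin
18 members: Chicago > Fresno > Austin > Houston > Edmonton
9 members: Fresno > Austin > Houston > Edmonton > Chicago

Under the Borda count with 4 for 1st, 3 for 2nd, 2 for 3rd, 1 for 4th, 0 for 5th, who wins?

Fresno

Edmonton: 12×4 + 10×2 + 11×0 + 13×1 + 12×2 + 18×0 + 9×1 = 114
Fresno: 12×3 + 10×3 + 11×1 + 13×3 + 12×4 + 18×3 + 9×4 = 254
Houston: 12×1 + 10×1 + 11×4 + 13×4 + 12×3 + 18×1 + 9×2 = 190
Chicago: 12×2 + 10×4 + 11×3 + 13×2 + 12×1 + 18×4 + 9×0 = 207
Austin: 12×0 + 10×0 + 11×2 + 13×0 + 12×0 + 18×2 + 9×3 = 85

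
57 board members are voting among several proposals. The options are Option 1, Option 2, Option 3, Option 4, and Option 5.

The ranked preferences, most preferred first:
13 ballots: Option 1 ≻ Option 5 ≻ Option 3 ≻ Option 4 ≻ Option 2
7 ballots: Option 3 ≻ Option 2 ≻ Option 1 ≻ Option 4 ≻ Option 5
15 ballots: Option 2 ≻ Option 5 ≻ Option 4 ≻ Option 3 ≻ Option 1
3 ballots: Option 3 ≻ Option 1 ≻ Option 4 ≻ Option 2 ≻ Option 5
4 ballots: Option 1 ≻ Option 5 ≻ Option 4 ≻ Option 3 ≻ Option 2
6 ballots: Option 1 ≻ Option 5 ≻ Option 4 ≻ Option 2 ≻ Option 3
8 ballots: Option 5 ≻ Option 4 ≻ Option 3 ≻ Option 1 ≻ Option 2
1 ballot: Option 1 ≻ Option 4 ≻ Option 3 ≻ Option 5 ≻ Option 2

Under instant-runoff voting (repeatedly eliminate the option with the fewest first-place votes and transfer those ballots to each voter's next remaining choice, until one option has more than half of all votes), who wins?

Round 1: Option 1 24, Option 2 15, Option 3 10, Option 4 0, Option 5 8. Option 4 eliminated.
Round 2: Option 1 24, Option 2 15, Option 3 10, Option 5 8. Option 5 eliminated.
Round 3: Option 1 24, Option 2 15, Option 3 18. Option 2 eliminated.
Round 4: Option 1 24, Option 3 33. Option 3 has a majority (≥29).

Option 3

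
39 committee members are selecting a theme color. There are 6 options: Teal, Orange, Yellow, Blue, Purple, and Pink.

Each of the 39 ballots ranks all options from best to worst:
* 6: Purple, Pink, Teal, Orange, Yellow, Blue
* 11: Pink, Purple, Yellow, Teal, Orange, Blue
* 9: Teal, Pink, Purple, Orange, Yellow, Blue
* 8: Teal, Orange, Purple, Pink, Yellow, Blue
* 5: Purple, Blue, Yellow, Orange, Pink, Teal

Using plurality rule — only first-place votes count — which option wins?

First-place votes: Teal 17, Orange 0, Yellow 0, Blue 0, Purple 11, Pink 11.

Teal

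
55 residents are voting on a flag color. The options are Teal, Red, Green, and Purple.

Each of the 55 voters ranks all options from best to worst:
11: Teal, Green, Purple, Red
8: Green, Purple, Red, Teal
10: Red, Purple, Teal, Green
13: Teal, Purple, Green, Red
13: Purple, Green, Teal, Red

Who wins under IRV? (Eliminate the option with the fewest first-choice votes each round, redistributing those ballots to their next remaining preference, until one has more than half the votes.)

Purple

Round 1: Teal 24, Red 10, Green 8, Purple 13. Green eliminated.
Round 2: Teal 24, Red 10, Purple 21. Red eliminated.
Round 3: Teal 24, Purple 31. Purple has a majority (≥28).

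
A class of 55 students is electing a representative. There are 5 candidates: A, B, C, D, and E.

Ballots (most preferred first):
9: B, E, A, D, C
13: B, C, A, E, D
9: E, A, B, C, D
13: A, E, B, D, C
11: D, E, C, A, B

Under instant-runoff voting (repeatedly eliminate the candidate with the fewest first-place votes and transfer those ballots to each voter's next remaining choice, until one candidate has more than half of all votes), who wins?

Round 1: A 13, B 22, C 0, D 11, E 9. C eliminated.
Round 2: A 13, B 22, D 11, E 9. E eliminated.
Round 3: A 22, B 22, D 11. D eliminated.
Round 4: A 33, B 22. A has a majority (≥28).

A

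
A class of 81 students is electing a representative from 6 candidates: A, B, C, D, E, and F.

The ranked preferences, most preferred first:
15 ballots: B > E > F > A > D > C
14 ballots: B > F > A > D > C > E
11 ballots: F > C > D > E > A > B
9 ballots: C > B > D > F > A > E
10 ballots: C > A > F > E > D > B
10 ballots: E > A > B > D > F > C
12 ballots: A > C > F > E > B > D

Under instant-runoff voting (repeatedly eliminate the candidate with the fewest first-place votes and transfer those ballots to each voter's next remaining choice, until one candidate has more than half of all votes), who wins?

Round 1: A 12, B 29, C 19, D 0, E 10, F 11. D eliminated.
Round 2: A 12, B 29, C 19, E 10, F 11. E eliminated.
Round 3: A 22, B 29, C 19, F 11. F eliminated.
Round 4: A 22, B 29, C 30. A eliminated.
Round 5: B 39, C 42. C has a majority (≥41).

C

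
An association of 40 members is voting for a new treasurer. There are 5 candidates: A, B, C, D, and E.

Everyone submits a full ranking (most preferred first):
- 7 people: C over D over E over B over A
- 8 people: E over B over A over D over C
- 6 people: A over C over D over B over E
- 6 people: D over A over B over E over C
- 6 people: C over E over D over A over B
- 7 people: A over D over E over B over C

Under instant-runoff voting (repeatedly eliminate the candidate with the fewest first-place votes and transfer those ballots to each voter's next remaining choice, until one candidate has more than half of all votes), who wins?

A

Round 1: A 13, B 0, C 13, D 6, E 8. B eliminated.
Round 2: A 13, C 13, D 6, E 8. D eliminated.
Round 3: A 19, C 13, E 8. E eliminated.
Round 4: A 27, C 13. A has a majority (≥21).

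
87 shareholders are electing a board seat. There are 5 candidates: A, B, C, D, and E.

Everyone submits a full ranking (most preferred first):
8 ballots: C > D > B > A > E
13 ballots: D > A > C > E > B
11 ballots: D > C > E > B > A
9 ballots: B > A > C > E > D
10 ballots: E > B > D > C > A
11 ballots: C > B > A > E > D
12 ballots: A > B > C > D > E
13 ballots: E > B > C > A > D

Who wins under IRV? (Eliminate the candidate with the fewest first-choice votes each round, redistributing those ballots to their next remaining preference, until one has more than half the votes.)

A

Round 1: A 12, B 9, C 19, D 24, E 23. B eliminated.
Round 2: A 21, C 19, D 24, E 23. C eliminated.
Round 3: A 32, D 32, E 23. E eliminated.
Round 4: A 45, D 42. A has a majority (≥44).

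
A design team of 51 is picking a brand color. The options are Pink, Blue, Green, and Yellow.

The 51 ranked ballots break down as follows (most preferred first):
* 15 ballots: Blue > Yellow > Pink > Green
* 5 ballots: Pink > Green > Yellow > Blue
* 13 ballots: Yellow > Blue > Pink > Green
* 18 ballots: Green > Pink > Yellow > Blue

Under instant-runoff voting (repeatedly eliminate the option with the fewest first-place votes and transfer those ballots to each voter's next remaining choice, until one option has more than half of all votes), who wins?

Round 1: Pink 5, Blue 15, Green 18, Yellow 13. Pink eliminated.
Round 2: Blue 15, Green 23, Yellow 13. Yellow eliminated.
Round 3: Blue 28, Green 23. Blue has a majority (≥26).

Blue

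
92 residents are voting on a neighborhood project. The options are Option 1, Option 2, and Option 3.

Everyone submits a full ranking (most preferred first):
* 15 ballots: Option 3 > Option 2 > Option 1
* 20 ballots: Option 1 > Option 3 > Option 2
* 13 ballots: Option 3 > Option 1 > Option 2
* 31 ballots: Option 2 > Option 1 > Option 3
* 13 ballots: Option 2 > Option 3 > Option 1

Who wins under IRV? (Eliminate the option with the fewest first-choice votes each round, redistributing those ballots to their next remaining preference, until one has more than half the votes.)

Round 1: Option 1 20, Option 2 44, Option 3 28. Option 1 eliminated.
Round 2: Option 2 44, Option 3 48. Option 3 has a majority (≥47).

Option 3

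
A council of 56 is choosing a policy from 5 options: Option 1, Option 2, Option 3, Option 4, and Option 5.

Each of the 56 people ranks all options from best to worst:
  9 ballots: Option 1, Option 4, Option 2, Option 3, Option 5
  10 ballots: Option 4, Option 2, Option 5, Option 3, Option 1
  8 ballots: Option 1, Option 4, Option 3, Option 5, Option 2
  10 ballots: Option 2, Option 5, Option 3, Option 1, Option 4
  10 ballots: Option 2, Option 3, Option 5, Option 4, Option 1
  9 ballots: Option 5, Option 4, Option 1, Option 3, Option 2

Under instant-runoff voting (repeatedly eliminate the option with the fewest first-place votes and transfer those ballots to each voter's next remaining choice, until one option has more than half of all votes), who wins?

Option 4

Round 1: Option 1 17, Option 2 20, Option 3 0, Option 4 10, Option 5 9. Option 3 eliminated.
Round 2: Option 1 17, Option 2 20, Option 4 10, Option 5 9. Option 5 eliminated.
Round 3: Option 1 17, Option 2 20, Option 4 19. Option 1 eliminated.
Round 4: Option 2 20, Option 4 36. Option 4 has a majority (≥29).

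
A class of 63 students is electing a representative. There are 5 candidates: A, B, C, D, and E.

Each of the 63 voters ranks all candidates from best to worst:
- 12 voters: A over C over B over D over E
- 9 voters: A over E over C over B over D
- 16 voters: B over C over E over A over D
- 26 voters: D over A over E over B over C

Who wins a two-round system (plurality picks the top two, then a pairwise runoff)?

A

Round 1 first-place votes: A 21, B 16, C 0, D 26, E 0. D and A advance.
Runoff: D is ranked above A on 26 ballots, A above D on 37.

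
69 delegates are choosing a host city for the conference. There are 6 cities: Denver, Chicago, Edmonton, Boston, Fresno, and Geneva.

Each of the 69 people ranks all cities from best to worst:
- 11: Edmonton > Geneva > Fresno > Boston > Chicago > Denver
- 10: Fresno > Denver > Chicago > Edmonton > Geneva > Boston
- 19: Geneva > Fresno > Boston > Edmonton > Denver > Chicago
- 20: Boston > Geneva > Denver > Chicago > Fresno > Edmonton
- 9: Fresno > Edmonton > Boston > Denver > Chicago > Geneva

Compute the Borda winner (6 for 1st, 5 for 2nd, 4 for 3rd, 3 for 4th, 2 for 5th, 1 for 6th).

Geneva

Denver: 11×1 + 10×5 + 19×2 + 20×4 + 9×3 = 206
Chicago: 11×2 + 10×4 + 19×1 + 20×3 + 9×2 = 159
Edmonton: 11×6 + 10×3 + 19×3 + 20×1 + 9×5 = 218
Boston: 11×3 + 10×1 + 19×4 + 20×6 + 9×4 = 275
Fresno: 11×4 + 10×6 + 19×5 + 20×2 + 9×6 = 293
Geneva: 11×5 + 10×2 + 19×6 + 20×5 + 9×1 = 298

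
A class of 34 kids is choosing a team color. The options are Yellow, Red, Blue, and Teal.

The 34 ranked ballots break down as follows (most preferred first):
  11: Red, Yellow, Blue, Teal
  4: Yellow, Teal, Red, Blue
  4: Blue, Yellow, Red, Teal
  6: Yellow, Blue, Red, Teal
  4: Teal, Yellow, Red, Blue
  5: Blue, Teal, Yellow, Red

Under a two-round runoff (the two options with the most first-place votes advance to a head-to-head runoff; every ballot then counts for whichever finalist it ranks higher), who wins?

Round 1 first-place votes: Yellow 10, Red 11, Blue 9, Teal 4. Red and Yellow advance.
Runoff: Red is ranked above Yellow on 11 ballots, Yellow above Red on 23.

Yellow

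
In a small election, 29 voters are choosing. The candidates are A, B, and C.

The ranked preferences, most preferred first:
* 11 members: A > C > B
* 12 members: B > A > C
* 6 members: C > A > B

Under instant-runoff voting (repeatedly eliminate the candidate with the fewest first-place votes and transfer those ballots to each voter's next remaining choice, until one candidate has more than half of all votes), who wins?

A

Round 1: A 11, B 12, C 6. C eliminated.
Round 2: A 17, B 12. A has a majority (≥15).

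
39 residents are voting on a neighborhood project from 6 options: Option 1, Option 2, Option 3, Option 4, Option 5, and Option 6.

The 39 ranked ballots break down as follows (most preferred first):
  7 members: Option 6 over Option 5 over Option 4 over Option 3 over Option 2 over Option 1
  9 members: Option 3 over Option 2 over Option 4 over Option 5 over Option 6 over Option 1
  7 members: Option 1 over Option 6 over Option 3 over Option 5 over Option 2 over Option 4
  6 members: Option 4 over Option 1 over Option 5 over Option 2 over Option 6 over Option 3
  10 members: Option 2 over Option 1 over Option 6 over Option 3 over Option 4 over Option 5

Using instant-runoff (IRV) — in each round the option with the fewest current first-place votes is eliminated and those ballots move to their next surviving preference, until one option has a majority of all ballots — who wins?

Round 1: Option 1 7, Option 2 10, Option 3 9, Option 4 6, Option 5 0, Option 6 7. Option 5 eliminated.
Round 2: Option 1 7, Option 2 10, Option 3 9, Option 4 6, Option 6 7. Option 4 eliminated.
Round 3: Option 1 13, Option 2 10, Option 3 9, Option 6 7. Option 6 eliminated.
Round 4: Option 1 13, Option 2 10, Option 3 16. Option 2 eliminated.
Round 5: Option 1 23, Option 3 16. Option 1 has a majority (≥20).

Option 1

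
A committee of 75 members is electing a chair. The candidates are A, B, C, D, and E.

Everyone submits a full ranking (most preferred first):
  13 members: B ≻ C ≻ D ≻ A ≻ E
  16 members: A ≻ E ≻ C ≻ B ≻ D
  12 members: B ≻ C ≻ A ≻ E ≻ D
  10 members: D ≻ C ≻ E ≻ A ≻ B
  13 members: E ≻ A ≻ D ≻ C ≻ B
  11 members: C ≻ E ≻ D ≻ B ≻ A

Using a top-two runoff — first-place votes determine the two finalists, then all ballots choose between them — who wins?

A

Round 1 first-place votes: A 16, B 25, C 11, D 10, E 13. B and A advance.
Runoff: B is ranked above A on 36 ballots, A above B on 39.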